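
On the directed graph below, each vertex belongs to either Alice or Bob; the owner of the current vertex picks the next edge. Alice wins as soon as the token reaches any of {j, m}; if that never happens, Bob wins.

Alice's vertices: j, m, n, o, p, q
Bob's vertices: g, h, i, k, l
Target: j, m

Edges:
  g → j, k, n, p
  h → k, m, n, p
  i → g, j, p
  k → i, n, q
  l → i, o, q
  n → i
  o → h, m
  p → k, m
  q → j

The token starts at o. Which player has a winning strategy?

A0 = {j, m}
A1: add {o, p, q} — o (Alice) has o→m; p (Alice) has p→m; q (Alice) has q→j.
A2 = A1; e.g. g (Bob) can still go to k. Fixed point.
o ∈ A1, so Alice can force the target.

Alice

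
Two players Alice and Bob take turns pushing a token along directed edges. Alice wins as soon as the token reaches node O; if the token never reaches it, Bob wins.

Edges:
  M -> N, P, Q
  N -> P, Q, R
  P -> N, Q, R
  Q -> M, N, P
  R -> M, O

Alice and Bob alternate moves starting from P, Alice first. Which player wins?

Bob

Track states (vertex, player-to-move).
A0 = {(O,Alice), (O,Bob)}
A1: add {(R,Alice)}.
A2 = A1; e.g. (M,Alice) stays out. (P,Alice) never enters ⇒ Bob avoids the target.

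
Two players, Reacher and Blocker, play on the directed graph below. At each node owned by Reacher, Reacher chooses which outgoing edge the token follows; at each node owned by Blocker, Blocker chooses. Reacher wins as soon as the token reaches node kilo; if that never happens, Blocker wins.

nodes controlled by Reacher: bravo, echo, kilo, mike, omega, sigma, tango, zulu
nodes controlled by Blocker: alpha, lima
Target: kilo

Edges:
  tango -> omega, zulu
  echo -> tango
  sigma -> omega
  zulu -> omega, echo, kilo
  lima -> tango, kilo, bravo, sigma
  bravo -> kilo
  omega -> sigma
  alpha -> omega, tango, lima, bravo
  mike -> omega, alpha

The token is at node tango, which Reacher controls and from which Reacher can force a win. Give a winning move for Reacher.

A0 = {kilo}
A1: add {bravo, zulu} — bravo (Reacher) has bravo→kilo; zulu (Reacher) has zulu→kilo.
A2: add {tango} — tango (Reacher) has tango→zulu.
A3: add {echo} — echo (Reacher) has echo→tango.
A4 = A3; e.g. omega (Reacher) has no edge into A3. Fixed point.
From tango, successor zulu is in the attractor (rank 1); the other successor omega is not.

zulu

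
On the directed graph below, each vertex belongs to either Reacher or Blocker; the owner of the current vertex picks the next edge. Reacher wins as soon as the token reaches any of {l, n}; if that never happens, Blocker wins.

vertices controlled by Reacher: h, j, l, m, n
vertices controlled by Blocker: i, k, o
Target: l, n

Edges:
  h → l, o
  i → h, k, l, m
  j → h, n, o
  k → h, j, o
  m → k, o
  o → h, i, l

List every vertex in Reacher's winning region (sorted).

A0 = {l, n}
A1: add {h, j} — h (Reacher) has h→l; j (Reacher) has j→n.
A2 = A1; e.g. i (Blocker) can still go to k. Fixed point.
Reacher's winning region = {h, j, l, n}.

h, j, l, n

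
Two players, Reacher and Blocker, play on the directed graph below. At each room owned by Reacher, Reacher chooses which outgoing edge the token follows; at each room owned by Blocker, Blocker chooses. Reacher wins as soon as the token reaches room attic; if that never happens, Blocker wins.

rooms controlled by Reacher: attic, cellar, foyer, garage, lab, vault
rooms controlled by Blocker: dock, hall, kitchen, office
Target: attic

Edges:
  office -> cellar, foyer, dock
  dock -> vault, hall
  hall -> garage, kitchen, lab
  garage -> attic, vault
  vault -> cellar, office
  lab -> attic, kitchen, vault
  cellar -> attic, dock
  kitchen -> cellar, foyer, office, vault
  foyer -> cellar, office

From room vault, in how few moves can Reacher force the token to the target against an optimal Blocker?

A0 = {attic}
A1: add {cellar, garage, lab} — garage (Reacher) has garage→attic; cellar (Reacher) has cellar→attic; lab (Reacher) has lab→attic.
A2: add {foyer, vault} — foyer (Reacher) has foyer→cellar; vault (Reacher) has vault→cellar.
A3 = A2; e.g. kitchen (Blocker) can still go to office. Fixed point.
vault enters the attractor at level 2, so Reacher can force the target in 2 moves from there.

2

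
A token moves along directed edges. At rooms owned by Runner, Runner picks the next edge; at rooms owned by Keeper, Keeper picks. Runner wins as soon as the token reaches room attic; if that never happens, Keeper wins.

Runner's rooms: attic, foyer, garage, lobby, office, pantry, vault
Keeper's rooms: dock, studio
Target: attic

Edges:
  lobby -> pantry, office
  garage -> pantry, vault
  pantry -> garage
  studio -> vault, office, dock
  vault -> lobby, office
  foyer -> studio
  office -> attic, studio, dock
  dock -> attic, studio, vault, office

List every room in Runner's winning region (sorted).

attic, garage, lobby, office, pantry, vault

A0 = {attic}
A1: add {office} — office (Runner) has office→attic.
A2: add {lobby, vault} — lobby (Runner) has lobby→office; vault (Runner) has vault→office.
A3: add {garage} — garage (Runner) has garage→vault.
A4: add {pantry} — pantry (Runner) has pantry→garage.
A5 = A4; e.g. studio (Keeper) can still go to dock. Fixed point.
Runner's winning region = {attic, garage, lobby, office, pantry, vault}.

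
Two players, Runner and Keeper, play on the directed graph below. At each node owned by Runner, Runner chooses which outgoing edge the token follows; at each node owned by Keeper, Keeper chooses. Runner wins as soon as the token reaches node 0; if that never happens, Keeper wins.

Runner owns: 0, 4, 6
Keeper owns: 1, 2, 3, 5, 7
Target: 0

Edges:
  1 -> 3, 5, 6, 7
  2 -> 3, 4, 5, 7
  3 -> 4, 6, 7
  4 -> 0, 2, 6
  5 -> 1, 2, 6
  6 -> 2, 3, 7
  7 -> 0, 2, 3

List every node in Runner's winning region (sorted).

A0 = {0}
A1: add {4} — 4 (Runner) has 4→0.
A2 = A1; e.g. 1 (Keeper) can still go to 3. Fixed point.
Runner's winning region = {0, 4}.

0, 4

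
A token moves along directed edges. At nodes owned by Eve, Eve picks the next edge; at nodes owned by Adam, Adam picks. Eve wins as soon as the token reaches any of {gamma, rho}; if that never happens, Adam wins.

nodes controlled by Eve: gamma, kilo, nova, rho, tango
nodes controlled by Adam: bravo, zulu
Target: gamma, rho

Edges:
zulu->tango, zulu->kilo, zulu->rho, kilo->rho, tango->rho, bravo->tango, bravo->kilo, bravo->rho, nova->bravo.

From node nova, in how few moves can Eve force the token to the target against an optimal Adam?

A0 = {gamma, rho}
A1: add {kilo, tango} — tango (Eve) has tango→rho; kilo (Eve) has kilo→rho.
A2: add {bravo, zulu} — bravo (Adam): all of {tango, kilo, rho} already in; zulu (Adam): all of {tango, kilo, rho} already in.
A3: add {nova} — nova (Eve) has nova→bravo.
A3 = all vertices. Fixed point.
nova enters the attractor at level 3, so Eve can force the target in 3 moves from there.

3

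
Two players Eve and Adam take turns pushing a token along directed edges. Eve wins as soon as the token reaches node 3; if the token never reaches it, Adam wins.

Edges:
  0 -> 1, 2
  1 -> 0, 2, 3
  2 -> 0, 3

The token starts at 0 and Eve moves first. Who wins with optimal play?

Adam

Track states (vertex, player-to-move).
A0 = {(3,Eve), (3,Adam)}
A1: add {(1,Eve), (2,Eve)}.
A2: add {(0,Adam)}.
A3 = A2; e.g. (0,Eve) stays out. (0,Eve) never enters ⇒ Adam avoids the target.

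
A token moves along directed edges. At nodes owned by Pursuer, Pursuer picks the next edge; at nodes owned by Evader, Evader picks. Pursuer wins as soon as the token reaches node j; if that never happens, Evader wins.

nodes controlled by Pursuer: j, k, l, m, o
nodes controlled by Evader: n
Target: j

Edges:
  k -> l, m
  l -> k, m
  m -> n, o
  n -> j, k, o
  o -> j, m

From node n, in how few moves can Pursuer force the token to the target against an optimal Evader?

4

A0 = {j}
A1: add {o} — o (Pursuer) has o→j.
A2: add {m} — m (Pursuer) has m→o.
A3: add {k, l} — k (Pursuer) has k→m; l (Pursuer) has l→m.
A4: add {n} — n (Evader): all of {j, k, o} already in.
A4 = all vertices. Fixed point.
n enters the attractor at level 4, so Pursuer can force the target in 4 moves from there.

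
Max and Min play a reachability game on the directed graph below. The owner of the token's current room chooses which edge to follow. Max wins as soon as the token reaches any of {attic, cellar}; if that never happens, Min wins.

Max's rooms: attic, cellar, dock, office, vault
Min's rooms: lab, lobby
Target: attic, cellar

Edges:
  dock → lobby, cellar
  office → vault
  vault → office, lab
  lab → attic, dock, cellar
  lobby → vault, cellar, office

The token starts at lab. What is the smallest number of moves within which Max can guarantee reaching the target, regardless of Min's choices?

2

A0 = {attic, cellar}
A1: add {dock} — dock (Max) has dock→cellar.
A2: add {lab} — lab (Min): all of {attic, dock, cellar} already in.
lab enters the attractor at level 2, so Max can force the target in 2 moves from there.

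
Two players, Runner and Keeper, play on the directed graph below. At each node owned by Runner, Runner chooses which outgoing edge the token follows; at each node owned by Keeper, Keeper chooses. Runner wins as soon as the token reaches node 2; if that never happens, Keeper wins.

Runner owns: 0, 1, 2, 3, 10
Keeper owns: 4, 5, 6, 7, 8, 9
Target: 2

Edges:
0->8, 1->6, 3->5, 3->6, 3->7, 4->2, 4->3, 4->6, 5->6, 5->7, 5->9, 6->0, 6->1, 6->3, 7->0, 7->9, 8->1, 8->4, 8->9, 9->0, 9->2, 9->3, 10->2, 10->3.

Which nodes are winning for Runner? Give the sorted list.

A0 = {2}
A1: add {10} — 10 (Runner) has 10→2.
A2 = A1; e.g. 0 (Runner) has no edge into A1. Fixed point.
Runner's winning region = {2, 10}.

2, 10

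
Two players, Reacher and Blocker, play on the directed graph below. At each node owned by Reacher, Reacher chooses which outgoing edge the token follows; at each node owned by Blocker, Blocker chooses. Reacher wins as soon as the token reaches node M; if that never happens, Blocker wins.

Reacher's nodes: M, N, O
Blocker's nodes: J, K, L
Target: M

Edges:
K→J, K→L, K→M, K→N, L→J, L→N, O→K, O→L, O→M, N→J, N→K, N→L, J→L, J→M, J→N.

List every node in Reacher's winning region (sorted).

M, O

A0 = {M}
A1: add {O} — O (Reacher) has O→M.
A2 = A1; e.g. J (Blocker) can still go to L. Fixed point.
Reacher's winning region = {M, O}.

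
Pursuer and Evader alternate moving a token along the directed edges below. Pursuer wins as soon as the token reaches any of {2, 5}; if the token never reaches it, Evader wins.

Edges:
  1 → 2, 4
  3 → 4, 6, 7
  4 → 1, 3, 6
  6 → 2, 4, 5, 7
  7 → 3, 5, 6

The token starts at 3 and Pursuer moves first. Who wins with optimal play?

Track states (vertex, player-to-move).
A0 = {(2,Pursuer), (2,Evader), (5,Pursuer), (5,Evader)}
A1: add {(1,Pursuer), (6,Pursuer), (7,Pursuer)}.
A2 = A1; e.g. (1,Evader) stays out. (3,Pursuer) never enters ⇒ Evader avoids the target.

Evader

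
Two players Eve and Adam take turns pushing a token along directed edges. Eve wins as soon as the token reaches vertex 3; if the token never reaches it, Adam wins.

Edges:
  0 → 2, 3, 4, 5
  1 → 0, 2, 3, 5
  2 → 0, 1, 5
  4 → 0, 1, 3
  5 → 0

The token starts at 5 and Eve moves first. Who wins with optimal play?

Adam

Track states (vertex, player-to-move).
A0 = {(3,Eve), (3,Adam)}
A1: add {(0,Eve), (1,Eve), (4,Eve)}.
A2: add {(4,Adam), (5,Adam)}.
A3: add {(2,Eve)}.
A4 = A3; e.g. (0,Adam) stays out. (5,Eve) never enters ⇒ Adam avoids the target.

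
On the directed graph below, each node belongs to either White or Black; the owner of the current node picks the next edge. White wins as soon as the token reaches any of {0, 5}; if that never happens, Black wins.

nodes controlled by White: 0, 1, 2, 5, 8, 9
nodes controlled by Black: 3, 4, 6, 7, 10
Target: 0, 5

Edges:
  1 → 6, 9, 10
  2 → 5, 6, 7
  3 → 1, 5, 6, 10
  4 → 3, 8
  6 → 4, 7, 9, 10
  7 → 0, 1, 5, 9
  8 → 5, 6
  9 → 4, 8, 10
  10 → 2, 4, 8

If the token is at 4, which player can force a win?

A0 = {0, 5}
A1: add {2, 8} — 2 (White) has 2→5; 8 (White) has 8→5.
A2: add {9} — 9 (White) has 9→8.
A3: add {1} — 1 (White) has 1→9.
A4: add {7} — 7 (Black): all of {0, 1, 5, 9} already in.
A5 = A4; e.g. 3 (Black) can still go to 6. Fixed point.
4 never enters the attractor, so Black can avoid the target forever.

Black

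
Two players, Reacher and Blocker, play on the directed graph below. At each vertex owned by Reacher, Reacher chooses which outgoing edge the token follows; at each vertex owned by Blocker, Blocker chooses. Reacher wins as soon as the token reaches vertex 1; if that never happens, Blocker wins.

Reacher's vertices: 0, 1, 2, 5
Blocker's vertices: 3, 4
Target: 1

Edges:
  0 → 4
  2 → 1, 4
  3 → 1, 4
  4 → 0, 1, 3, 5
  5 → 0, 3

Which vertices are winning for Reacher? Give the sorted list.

A0 = {1}
A1: add {2} — 2 (Reacher) has 2→1.
A2 = A1; e.g. 0 (Reacher) has no edge into A1. Fixed point.
Reacher's winning region = {1, 2}.

1, 2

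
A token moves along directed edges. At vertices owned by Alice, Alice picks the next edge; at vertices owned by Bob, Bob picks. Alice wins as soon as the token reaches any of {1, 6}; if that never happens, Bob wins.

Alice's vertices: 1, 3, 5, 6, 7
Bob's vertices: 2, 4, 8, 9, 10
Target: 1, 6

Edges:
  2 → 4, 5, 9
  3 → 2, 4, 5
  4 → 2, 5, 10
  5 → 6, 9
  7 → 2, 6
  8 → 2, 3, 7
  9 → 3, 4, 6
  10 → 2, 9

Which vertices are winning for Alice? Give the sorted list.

A0 = {1, 6}
A1: add {5, 7} — 5 (Alice) has 5→6; 7 (Alice) has 7→6.
A2: add {3} — 3 (Alice) has 3→5.
A3 = A2; e.g. 2 (Bob) can still go to 4. Fixed point.
Alice's winning region = {1, 3, 5, 6, 7}.

1, 3, 5, 6, 7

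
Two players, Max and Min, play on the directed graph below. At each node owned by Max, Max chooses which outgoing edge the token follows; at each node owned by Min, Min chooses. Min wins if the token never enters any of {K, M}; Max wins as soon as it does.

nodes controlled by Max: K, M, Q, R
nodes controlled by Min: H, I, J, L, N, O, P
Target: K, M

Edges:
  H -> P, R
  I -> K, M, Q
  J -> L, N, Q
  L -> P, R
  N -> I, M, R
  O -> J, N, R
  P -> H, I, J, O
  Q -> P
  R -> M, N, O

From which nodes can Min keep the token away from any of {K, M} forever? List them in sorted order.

A0 = {K, M}
A1: add {R} — R (Max) has R→M.
A2 = A1; e.g. H (Min) can still go to P. Fixed point.
Max's attractor = {K, M, R}; Min avoids the target exactly from the complement.

H, I, J, L, N, O, P, Q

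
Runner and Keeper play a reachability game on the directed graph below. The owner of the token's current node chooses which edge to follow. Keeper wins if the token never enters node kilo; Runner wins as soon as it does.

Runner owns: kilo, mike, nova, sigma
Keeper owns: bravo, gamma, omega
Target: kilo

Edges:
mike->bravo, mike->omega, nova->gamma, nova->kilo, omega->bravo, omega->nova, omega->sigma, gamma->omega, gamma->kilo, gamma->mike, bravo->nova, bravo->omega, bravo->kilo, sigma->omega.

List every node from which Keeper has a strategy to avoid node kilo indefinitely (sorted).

bravo, gamma, mike, omega, sigma

A0 = {kilo}
A1: add {nova} — nova (Runner) has nova→kilo.
A2 = A1; e.g. gamma (Keeper) can still go to omega. Fixed point.
Runner's attractor = {kilo, nova}; Keeper avoids the target exactly from the complement.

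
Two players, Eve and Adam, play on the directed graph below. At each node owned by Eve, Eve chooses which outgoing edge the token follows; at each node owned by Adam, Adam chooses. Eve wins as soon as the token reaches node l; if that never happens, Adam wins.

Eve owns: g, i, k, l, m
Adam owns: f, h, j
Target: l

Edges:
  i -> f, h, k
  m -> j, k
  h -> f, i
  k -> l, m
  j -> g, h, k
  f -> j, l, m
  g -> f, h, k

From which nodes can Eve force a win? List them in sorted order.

g, i, k, l, m

A0 = {l}
A1: add {k} — k (Eve) has k→l.
A2: add {g, i, m} — g (Eve) has g→k; i (Eve) has i→k; m (Eve) has m→k.
A3 = A2; e.g. f (Adam) can still go to j. Fixed point.
Eve's winning region = {g, i, k, l, m}.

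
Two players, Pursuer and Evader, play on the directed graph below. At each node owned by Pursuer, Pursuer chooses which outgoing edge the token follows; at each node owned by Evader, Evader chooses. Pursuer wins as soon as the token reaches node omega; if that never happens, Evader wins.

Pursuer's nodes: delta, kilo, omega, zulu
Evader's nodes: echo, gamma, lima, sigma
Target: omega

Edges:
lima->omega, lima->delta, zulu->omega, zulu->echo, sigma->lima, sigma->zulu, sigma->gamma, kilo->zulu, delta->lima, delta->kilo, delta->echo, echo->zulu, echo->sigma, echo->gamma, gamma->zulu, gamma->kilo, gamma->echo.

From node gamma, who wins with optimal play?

A0 = {omega}
A1: add {zulu} — zulu (Pursuer) has zulu→omega.
A2: add {kilo} — kilo (Pursuer) has kilo→zulu.
A3: add {delta} — delta (Pursuer) has delta→kilo.
A4: add {lima} — lima (Evader): all of {omega, delta} already in.
A5 = A4; e.g. sigma (Evader) can still go to gamma. Fixed point.
gamma never enters the attractor, so Evader can avoid the target forever.

Evader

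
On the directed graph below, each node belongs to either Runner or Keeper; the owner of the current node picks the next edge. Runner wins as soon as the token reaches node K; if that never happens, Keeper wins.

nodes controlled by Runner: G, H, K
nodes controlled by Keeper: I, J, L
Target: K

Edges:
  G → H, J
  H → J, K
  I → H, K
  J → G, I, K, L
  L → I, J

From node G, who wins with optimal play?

Runner

A0 = {K}
A1: add {H} — H (Runner) has H→K.
A2: add {G, I} — G (Runner) has G→H; I (Keeper): all of {H, K} already in.
A3 = A2; e.g. J (Keeper) can still go to L. Fixed point.
G ∈ A2, so Runner can force the target.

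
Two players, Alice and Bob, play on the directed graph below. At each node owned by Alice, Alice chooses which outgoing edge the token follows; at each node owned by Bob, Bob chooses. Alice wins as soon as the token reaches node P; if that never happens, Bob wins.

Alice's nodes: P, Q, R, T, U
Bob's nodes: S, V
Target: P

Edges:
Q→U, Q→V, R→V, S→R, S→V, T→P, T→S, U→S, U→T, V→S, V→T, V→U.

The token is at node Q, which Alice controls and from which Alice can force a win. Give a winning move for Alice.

A0 = {P}
A1: add {T} — T (Alice) has T→P.
A2: add {U} — U (Alice) has U→T.
A3: add {Q} — Q (Alice) has Q→U.
A4 = A3; e.g. R (Alice) has no edge into A3. Fixed point.
From Q, successor U is in the attractor (rank 2); the other successor V is not.

U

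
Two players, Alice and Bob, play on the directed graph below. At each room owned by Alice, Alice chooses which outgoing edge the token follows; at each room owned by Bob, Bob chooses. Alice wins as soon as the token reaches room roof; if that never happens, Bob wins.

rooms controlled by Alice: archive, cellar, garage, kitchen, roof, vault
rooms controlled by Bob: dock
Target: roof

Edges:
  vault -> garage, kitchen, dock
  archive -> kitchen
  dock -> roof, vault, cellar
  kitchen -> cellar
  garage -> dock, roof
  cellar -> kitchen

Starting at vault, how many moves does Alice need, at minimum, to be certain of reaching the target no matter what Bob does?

A0 = {roof}
A1: add {garage} — garage (Alice) has garage→roof.
A2: add {vault} — vault (Alice) has vault→garage.
A3 = A2; e.g. kitchen (Alice) has no edge into A2. Fixed point.
vault enters the attractor at level 2, so Alice can force the target in 2 moves from there.

2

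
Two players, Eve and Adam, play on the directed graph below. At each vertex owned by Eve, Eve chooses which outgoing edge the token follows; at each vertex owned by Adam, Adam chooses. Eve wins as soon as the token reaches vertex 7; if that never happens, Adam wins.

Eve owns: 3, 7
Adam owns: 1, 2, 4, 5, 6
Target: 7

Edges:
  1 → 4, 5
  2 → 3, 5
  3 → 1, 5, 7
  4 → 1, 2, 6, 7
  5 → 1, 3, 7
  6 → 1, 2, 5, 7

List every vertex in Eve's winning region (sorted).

A0 = {7}
A1: add {3} — 3 (Eve) has 3→7.
A2 = A1; e.g. 1 (Adam) can still go to 4. Fixed point.
Eve's winning region = {3, 7}.

3, 7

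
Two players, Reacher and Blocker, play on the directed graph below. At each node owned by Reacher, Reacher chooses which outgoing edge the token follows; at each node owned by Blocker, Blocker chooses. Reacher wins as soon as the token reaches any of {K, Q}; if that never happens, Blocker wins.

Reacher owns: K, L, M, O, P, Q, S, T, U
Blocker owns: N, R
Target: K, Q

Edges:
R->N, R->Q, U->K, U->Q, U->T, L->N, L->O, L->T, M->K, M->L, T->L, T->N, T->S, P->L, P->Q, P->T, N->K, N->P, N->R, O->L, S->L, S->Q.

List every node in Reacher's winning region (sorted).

A0 = {K, Q}
A1: add {M, P, S, U} — M (Reacher) has M→K; P (Reacher) has P→Q; S (Reacher) has S→Q; U (Reacher) has U→K.
A2: add {T} — T (Reacher) has T→S.
A3: add {L} — L (Reacher) has L→T.
A4: add {O} — O (Reacher) has O→L.
A5 = A4; e.g. N (Blocker) can still go to R. Fixed point.
Reacher's winning region = {K, L, M, O, P, Q, S, T, U}.

K, L, M, O, P, Q, S, T, U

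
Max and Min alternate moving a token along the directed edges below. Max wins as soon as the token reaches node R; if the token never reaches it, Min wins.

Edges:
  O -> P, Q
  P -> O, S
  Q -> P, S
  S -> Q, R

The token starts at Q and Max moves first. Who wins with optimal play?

Min

Track states (vertex, player-to-move).
A0 = {(R,Max), (R,Min)}
A1: add {(S,Max)}.
A2 = A1; e.g. (O,Max) stays out. (Q,Max) never enters ⇒ Min avoids the target.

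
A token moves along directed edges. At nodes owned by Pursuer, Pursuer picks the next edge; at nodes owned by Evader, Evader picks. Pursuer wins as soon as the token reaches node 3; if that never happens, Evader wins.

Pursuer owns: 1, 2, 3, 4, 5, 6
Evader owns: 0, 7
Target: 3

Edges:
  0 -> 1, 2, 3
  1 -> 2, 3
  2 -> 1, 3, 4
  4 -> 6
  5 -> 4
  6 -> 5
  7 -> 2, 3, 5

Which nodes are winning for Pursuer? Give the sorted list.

A0 = {3}
A1: add {1, 2} — 1 (Pursuer) has 1→3; 2 (Pursuer) has 2→3.
A2: add {0} — 0 (Evader): all of {1, 2, 3} already in.
A3 = A2; e.g. 4 (Pursuer) has no edge into A2. Fixed point.
Pursuer's winning region = {0, 1, 2, 3}.

0, 1, 2, 3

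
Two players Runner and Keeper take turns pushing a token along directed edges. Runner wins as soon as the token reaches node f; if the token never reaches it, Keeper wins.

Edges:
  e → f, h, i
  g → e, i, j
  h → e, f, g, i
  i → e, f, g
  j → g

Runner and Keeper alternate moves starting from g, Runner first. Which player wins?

Track states (vertex, player-to-move).
A0 = {(f,Runner), (f,Keeper)}
A1: add {(e,Runner), (h,Runner), (i,Runner)}.
A2: add {(e,Keeper)}.
A3: add {(g,Runner)}.
(g,Runner) ∈ A3 ⇒ Runner forces the target.

Runner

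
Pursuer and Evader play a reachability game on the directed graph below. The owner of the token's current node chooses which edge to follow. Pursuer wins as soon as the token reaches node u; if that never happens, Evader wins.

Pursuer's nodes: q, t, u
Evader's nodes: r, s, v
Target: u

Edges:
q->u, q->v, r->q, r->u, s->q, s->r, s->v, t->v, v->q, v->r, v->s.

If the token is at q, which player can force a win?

Pursuer

A0 = {u}
A1: add {q} — q (Pursuer) has q→u.
q ∈ A1, so Pursuer can force the target.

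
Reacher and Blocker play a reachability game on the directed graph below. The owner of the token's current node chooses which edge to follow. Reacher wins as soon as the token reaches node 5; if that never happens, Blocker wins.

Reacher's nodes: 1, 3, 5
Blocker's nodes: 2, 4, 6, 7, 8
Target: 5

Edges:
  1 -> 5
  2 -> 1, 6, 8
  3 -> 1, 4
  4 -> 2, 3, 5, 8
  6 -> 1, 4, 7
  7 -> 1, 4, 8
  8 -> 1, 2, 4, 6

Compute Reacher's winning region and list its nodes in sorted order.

A0 = {5}
A1: add {1} — 1 (Reacher) has 1→5.
A2: add {3} — 3 (Reacher) has 3→1.
A3 = A2; e.g. 2 (Blocker) can still go to 6. Fixed point.
Reacher's winning region = {1, 3, 5}.

1, 3, 5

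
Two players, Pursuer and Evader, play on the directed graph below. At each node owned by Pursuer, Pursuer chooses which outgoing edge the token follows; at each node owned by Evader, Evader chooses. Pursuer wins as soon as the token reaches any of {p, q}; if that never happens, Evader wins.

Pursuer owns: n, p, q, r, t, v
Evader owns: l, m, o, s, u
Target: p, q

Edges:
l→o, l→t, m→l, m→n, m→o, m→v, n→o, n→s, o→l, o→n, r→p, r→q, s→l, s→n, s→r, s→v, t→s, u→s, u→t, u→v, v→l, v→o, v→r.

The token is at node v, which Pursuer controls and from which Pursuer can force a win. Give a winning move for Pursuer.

r

A0 = {p, q}
A1: add {r} — r (Pursuer) has r→p.
A2: add {v} — v (Pursuer) has v→r.
A3 = A2; e.g. l (Evader) can still go to o. Fixed point.
From v, successor r is in the attractor (rank 1); the other successors l, o are not.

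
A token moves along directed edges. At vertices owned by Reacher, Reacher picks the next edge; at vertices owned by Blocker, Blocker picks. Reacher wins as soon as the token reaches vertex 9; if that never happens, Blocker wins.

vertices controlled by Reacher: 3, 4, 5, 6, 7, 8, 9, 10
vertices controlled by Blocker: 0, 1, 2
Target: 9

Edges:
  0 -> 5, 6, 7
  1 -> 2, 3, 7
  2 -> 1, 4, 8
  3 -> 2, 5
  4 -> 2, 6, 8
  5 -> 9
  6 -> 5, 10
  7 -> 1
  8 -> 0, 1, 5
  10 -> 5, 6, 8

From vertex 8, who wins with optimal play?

A0 = {9}
A1: add {5} — 5 (Reacher) has 5→9.
A2: add {3, 6, 8, 10} — 3 (Reacher) has 3→5; 6 (Reacher) has 6→5; 8 (Reacher) has 8→5; 10 (Reacher) has 10→5.
8 ∈ A2, so Reacher can force the target.

Reacher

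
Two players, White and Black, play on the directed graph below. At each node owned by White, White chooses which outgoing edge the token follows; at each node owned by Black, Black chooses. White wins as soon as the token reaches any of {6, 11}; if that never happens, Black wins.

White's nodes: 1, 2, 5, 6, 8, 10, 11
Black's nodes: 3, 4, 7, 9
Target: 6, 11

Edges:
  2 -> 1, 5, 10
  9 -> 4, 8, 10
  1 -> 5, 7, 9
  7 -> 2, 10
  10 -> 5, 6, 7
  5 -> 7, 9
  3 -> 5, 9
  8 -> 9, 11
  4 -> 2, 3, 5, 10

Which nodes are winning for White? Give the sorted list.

A0 = {6, 11}
A1: add {8, 10} — 8 (White) has 8→11; 10 (White) has 10→6.
A2: add {2} — 2 (White) has 2→10.
A3: add {7} — 7 (Black): all of {2, 10} already in.
A4: add {1, 5} — 1 (White) has 1→7; 5 (White) has 5→7.
A5 = A4; e.g. 3 (Black) can still go to 9. Fixed point.
White's winning region = {1, 2, 5, 6, 7, 8, 10, 11}.

1, 2, 5, 6, 7, 8, 10, 11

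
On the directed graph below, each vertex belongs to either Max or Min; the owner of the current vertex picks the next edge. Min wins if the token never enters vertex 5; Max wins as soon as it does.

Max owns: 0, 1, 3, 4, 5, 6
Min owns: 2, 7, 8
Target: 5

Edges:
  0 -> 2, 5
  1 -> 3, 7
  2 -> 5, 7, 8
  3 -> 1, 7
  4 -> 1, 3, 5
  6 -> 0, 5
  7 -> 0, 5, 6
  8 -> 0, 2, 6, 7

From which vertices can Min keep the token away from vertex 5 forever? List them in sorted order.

2, 8

A0 = {5}
A1: add {0, 4, 6} — 0 (Max) has 0→5; 4 (Max) has 4→5; 6 (Max) has 6→5.
A2: add {7} — 7 (Min): all of {0, 5, 6} already in.
A3: add {1, 3} — 1 (Max) has 1→7; 3 (Max) has 3→7.
A4 = A3; e.g. 2 (Min) can still go to 8. Fixed point.
Max's attractor = {0, 1, 3, 4, 5, 6, 7}; Min avoids the target exactly from the complement.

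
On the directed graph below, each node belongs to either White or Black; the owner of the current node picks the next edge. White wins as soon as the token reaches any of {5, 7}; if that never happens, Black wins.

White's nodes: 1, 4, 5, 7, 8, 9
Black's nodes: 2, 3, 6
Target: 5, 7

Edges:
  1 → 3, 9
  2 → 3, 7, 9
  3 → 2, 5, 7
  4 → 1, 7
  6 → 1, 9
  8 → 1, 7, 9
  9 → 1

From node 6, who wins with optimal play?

A0 = {5, 7}
A1: add {4, 8} — 4 (White) has 4→7; 8 (White) has 8→7.
A2 = A1; e.g. 1 (White) has no edge into A1. Fixed point.
6 never enters the attractor, so Black can avoid the target forever.

Black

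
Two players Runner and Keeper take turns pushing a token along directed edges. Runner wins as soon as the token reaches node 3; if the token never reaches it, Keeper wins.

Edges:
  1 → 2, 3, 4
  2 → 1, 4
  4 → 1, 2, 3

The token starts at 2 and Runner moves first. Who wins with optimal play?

Keeper

Track states (vertex, player-to-move).
A0 = {(3,Runner), (3,Keeper)}
A1: add {(1,Runner), (4,Runner)}.
A2: add {(2,Keeper)}.
A3 = A2; e.g. (1,Keeper) stays out. (2,Runner) never enters ⇒ Keeper avoids the target.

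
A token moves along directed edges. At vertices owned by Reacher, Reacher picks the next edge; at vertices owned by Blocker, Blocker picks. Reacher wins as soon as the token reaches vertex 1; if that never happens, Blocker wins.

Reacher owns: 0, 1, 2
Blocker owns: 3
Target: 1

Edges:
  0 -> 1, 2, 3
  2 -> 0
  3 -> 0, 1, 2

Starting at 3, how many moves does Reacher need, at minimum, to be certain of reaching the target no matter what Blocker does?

A0 = {1}
A1: add {0} — 0 (Reacher) has 0→1.
A2: add {2} — 2 (Reacher) has 2→0.
A3: add {3} — 3 (Blocker): all of {0, 1, 2} already in.
A3 = all vertices. Fixed point.
3 enters the attractor at level 3, so Reacher can force the target in 3 moves from there.

3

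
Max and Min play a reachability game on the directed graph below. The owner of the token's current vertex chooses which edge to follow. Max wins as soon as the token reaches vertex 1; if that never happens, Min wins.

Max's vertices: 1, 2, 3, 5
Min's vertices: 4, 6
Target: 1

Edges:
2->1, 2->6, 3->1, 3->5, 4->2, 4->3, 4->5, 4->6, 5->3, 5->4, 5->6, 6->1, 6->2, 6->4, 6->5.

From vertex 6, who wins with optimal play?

Min

A0 = {1}
A1: add {2, 3} — 2 (Max) has 2→1; 3 (Max) has 3→1.
A2: add {5} — 5 (Max) has 5→3.
A3 = A2; e.g. 4 (Min) can still go to 6. Fixed point.
6 never enters the attractor, so Min can avoid the target forever.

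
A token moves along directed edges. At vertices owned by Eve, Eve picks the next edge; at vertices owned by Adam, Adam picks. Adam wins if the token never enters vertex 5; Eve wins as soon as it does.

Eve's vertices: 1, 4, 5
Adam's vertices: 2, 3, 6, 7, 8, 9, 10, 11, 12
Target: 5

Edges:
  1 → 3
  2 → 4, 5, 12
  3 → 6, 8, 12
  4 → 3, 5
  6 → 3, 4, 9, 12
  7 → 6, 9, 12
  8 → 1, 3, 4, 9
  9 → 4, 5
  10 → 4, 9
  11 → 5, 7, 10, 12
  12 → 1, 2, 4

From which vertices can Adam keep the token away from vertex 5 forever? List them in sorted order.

1, 2, 3, 6, 7, 8, 11, 12

A0 = {5}
A1: add {4} — 4 (Eve) has 4→5.
A2: add {9} — 9 (Adam): all of {4, 5} already in.
A3: add {10} — 10 (Adam): all of {4, 9} already in.
A4 = A3; e.g. 1 (Eve) has no edge into A3. Fixed point.
Eve's attractor = {4, 5, 9, 10}; Adam avoids the target exactly from the complement.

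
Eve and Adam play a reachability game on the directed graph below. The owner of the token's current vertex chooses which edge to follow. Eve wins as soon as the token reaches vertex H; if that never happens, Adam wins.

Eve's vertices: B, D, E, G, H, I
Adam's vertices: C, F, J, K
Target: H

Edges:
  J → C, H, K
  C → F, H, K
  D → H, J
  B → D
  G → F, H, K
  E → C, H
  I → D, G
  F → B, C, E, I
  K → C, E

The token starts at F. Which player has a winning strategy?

Adam

A0 = {H}
A1: add {D, E, G} — D (Eve) has D→H; E (Eve) has E→H; G (Eve) has G→H.
A2: add {B, I} — B (Eve) has B→D; I (Eve) has I→D.
A3 = A2; e.g. C (Adam) can still go to F. Fixed point.
F never enters the attractor, so Adam can avoid the target forever.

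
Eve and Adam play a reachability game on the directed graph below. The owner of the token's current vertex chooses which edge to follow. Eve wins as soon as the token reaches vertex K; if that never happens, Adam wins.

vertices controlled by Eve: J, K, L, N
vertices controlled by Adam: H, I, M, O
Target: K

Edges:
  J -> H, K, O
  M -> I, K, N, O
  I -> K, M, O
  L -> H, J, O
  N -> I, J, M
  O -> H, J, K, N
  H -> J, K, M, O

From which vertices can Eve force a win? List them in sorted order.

A0 = {K}
A1: add {J} — J (Eve) has J→K.
A2: add {L, N} — L (Eve) has L→J; N (Eve) has N→J.
A3 = A2; e.g. H (Adam) can still go to M. Fixed point.
Eve's winning region = {J, K, L, N}.

J, K, L, N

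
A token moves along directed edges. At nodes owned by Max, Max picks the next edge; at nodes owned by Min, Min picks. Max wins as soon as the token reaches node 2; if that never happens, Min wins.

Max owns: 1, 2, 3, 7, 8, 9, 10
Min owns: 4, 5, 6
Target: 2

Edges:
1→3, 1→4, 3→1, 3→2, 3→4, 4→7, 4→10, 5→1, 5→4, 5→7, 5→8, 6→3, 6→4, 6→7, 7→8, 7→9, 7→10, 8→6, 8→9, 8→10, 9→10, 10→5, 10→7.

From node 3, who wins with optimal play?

Max

A0 = {2}
A1: add {3} — 3 (Max) has 3→2.
3 ∈ A1, so Max can force the target.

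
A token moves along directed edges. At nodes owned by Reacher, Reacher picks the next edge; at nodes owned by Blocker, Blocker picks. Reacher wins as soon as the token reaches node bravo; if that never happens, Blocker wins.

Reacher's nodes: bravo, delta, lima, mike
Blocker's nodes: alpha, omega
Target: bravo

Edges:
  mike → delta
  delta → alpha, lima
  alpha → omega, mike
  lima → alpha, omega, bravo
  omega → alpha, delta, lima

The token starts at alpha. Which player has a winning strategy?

Blocker

A0 = {bravo}
A1: add {lima} — lima (Reacher) has lima→bravo.
A2: add {delta} — delta (Reacher) has delta→lima.
A3: add {mike} — mike (Reacher) has mike→delta.
A4 = A3; e.g. alpha (Blocker) can still go to omega. Fixed point.
alpha never enters the attractor, so Blocker can avoid the target forever.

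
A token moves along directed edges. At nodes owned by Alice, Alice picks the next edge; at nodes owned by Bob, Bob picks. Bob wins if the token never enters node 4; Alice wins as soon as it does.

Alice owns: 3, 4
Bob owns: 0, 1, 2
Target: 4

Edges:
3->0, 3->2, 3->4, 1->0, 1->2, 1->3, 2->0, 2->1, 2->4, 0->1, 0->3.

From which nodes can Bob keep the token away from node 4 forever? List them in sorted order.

A0 = {4}
A1: add {3} — 3 (Alice) has 3→4.
A2 = A1; e.g. 0 (Bob) can still go to 1. Fixed point.
Alice's attractor = {3, 4}; Bob avoids the target exactly from the complement.

0, 1, 2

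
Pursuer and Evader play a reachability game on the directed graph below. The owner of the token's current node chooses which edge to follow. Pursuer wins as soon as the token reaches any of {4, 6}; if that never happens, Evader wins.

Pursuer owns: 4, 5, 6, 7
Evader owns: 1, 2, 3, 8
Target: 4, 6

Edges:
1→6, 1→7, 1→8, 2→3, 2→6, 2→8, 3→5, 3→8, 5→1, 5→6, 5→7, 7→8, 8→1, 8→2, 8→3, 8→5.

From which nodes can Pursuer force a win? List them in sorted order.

A0 = {4, 6}
A1: add {5} — 5 (Pursuer) has 5→6.
A2 = A1; e.g. 1 (Evader) can still go to 7. Fixed point.
Pursuer's winning region = {4, 5, 6}.

4, 5, 6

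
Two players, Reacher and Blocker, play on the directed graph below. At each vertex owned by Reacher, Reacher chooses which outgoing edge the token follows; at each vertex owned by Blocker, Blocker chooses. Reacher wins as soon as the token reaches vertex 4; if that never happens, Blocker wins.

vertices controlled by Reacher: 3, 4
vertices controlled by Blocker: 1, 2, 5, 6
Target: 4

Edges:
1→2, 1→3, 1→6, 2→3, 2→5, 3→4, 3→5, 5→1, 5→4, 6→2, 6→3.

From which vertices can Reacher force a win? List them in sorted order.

3, 4

A0 = {4}
A1: add {3} — 3 (Reacher) has 3→4.
A2 = A1; e.g. 1 (Blocker) can still go to 2. Fixed point.
Reacher's winning region = {3, 4}.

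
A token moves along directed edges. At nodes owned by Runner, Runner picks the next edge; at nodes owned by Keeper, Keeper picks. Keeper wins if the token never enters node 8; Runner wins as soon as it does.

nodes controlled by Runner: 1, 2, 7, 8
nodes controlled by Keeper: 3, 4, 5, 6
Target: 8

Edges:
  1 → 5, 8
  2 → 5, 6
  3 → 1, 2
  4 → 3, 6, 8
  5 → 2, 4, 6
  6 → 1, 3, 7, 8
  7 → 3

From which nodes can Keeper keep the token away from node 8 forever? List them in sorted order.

2, 3, 4, 5, 6, 7

A0 = {8}
A1: add {1} — 1 (Runner) has 1→8.
A2 = A1; e.g. 2 (Runner) has no edge into A1. Fixed point.
Runner's attractor = {1, 8}; Keeper avoids the target exactly from the complement.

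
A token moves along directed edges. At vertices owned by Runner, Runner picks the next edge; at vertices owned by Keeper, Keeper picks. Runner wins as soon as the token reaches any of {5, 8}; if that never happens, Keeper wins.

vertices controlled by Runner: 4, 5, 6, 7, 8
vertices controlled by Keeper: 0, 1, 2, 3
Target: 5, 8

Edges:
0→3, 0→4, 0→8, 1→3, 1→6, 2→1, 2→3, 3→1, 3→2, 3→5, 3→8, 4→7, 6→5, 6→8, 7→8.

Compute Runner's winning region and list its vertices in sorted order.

A0 = {5, 8}
A1: add {6, 7} — 6 (Runner) has 6→5; 7 (Runner) has 7→8.
A2: add {4} — 4 (Runner) has 4→7.
A3 = A2; e.g. 0 (Keeper) can still go to 3. Fixed point.
Runner's winning region = {4, 5, 6, 7, 8}.

4, 5, 6, 7, 8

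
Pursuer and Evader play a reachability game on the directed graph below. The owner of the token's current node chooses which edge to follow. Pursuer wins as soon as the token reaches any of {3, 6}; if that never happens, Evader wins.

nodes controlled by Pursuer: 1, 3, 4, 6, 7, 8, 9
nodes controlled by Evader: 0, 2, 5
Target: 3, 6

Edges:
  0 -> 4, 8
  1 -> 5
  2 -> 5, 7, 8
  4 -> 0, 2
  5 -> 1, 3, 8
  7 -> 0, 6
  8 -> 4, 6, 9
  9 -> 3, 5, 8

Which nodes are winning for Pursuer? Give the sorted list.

3, 6, 7, 8, 9

A0 = {3, 6}
A1: add {7, 8, 9} — 7 (Pursuer) has 7→6; 8 (Pursuer) has 8→6; 9 (Pursuer) has 9→3.
A2 = A1; e.g. 0 (Evader) can still go to 4. Fixed point.
Pursuer's winning region = {3, 6, 7, 8, 9}.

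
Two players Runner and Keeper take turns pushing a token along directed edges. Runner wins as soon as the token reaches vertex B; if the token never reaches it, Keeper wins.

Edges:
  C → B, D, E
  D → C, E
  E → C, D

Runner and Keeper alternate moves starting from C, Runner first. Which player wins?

Runner

Track states (vertex, player-to-move).
A0 = {(B,Runner), (B,Keeper)}
A1: add {(C,Runner)}.
(C,Runner) ∈ A1 ⇒ Runner forces the target.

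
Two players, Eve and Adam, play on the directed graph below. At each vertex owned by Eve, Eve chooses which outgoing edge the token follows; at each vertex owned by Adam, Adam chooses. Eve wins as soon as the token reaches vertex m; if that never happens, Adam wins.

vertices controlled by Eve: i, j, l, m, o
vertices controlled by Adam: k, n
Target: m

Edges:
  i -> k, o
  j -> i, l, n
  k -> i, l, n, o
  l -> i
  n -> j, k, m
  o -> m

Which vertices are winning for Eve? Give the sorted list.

i, j, l, m, o

A0 = {m}
A1: add {o} — o (Eve) has o→m.
A2: add {i} — i (Eve) has i→o.
A3: add {j, l} — j (Eve) has j→i; l (Eve) has l→i.
A4 = A3; e.g. k (Adam) can still go to n. Fixed point.
Eve's winning region = {i, j, l, m, o}.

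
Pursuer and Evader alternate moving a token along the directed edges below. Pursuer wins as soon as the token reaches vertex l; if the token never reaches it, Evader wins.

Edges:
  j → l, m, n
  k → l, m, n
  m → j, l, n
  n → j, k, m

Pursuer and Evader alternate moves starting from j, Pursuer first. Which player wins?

Pursuer

Track states (vertex, player-to-move).
A0 = {(l,Pursuer), (l,Evader)}
A1: add {(j,Pursuer), (k,Pursuer), (m,Pursuer)}.
(j,Pursuer) ∈ A1 ⇒ Pursuer forces the target.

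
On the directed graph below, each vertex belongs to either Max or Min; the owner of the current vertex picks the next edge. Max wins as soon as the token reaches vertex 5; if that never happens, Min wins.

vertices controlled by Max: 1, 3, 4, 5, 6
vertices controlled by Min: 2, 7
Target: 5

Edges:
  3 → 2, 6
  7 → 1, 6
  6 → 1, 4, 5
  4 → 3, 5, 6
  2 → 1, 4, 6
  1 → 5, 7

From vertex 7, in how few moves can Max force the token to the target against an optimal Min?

A0 = {5}
A1: add {1, 4, 6} — 1 (Max) has 1→5; 4 (Max) has 4→5; 6 (Max) has 6→5.
A2: add {2, 3, 7} — 2 (Min): all of {1, 4, 6} already in; 3 (Max) has 3→6; 7 (Min): all of {1, 6} already in.
A2 = all vertices. Fixed point.
7 enters the attractor at level 2, so Max can force the target in 2 moves from there.

2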